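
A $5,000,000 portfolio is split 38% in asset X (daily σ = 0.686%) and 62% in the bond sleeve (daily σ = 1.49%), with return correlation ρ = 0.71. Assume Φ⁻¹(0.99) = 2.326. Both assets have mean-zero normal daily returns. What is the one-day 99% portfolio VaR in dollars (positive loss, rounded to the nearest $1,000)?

σ_p² = 0.38²·0.686² + 0.62²·1.49² + 2·0.71·0.38·0.62·0.686·1.49 = 1.2633 (%²).
σ_p = √1.2633 = 1.124%.
VaR = 2.326 × 1.124% = 2.614%; on $5,000,000 that is $130,700.

$131,000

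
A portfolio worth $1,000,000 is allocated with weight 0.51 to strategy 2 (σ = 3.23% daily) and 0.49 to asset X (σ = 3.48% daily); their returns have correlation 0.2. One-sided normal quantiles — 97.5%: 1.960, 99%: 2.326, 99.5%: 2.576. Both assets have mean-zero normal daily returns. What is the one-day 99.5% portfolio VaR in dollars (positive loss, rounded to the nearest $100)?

$66,900

σ_p² = 0.51²·3.23² + 0.49²·3.48² + 2·0.2·0.51·0.49·3.23·3.48 = 6.7449 (%²).
σ_p = √6.7449 = 2.597%.
VaR = 2.576 × 2.597% = 6.690%; on $1,000,000 that is $66,900.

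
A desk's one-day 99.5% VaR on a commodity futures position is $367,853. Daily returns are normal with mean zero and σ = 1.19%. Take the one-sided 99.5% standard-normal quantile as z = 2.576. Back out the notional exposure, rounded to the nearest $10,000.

$12,000,000

VaR as a fraction of value: z·σ = 2.576 × 1.19% = 3.06544%.
Position = $367,853 / 0.0306544 = $12,000,007.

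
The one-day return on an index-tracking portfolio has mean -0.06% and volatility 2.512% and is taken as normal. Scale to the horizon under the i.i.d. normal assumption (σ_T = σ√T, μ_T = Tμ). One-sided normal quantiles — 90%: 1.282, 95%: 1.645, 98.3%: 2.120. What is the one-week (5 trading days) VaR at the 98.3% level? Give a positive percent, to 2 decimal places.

σ_{5d} = 2.512% × √5 = 5.617%; μ_{5d} = 5 × -0.06% = -0.300%.
VaR = −(-0.300%) + 2.120 × 5.617% = 12.208%.

12.21%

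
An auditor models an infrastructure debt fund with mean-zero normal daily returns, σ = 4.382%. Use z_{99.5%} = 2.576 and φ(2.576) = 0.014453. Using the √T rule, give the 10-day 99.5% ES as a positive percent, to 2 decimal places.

σ_{10d} = 4.382% × √10 = 13.857%.
ES multiplier = φ(z)/(1−α) = 0.014453/0.005 = 2.891.
ES = 13.857% × 2.891 = 40.061%.

40.06%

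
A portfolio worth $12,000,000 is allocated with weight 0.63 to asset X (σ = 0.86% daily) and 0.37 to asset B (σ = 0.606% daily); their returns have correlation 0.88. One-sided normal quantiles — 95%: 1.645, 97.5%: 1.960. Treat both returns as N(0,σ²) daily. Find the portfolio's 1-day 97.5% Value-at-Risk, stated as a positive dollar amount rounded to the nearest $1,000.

σ_p² = 0.63²·0.86² + 0.37²·0.606² + 2·0.88·0.63·0.37·0.86·0.606 = 0.5576 (%²).
σ_p = √0.5576 = 0.747%.
VaR = 1.960 × 0.747% = 1.464%; on $12,000,000 that is $175,680.

$176,000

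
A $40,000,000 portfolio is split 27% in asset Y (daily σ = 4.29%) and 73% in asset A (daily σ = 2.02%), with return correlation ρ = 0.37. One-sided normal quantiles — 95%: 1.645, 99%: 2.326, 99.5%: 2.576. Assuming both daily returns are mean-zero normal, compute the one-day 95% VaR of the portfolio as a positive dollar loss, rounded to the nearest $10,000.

$1,440,000

σ_p² = 0.27²·4.29² + 0.73²·2.02² + 2·0.37·0.27·0.73·4.29·2.02 = 4.7800 (%²).
σ_p = √4.7800 = 2.186%.
VaR = 1.645 × 2.186% = 3.596%; on $40,000,000 that is $1,438,400.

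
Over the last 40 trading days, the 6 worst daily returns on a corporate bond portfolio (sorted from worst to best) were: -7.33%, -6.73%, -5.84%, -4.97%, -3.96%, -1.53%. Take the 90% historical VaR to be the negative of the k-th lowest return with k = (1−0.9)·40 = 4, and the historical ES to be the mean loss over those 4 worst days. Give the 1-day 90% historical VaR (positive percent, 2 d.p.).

k = 4; the 4th lowest return is -4.97%, so VaR = 4.97%.

4.97%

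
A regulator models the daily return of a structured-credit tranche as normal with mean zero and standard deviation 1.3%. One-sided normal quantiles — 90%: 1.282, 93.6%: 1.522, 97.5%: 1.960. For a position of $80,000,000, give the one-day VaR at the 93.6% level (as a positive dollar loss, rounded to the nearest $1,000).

VaR = z·σ = 1.522 × 1.3% = 1.979%.
On $80,000,000: 0.01979 × $80,000,000 = $1,583,200.

$1,583,000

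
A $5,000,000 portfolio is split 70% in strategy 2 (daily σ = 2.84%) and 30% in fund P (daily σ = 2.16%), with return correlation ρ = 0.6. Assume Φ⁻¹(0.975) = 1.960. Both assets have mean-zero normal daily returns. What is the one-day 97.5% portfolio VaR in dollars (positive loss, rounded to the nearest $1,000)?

$238,000

σ_p² = 0.7²·2.84² + 0.3²·2.16² + 2·0.6·0.7·0.3·2.84·2.16 = 5.9179 (%²).
σ_p = √5.9179 = 2.433%.
VaR = 1.960 × 2.433% = 4.769%; on $5,000,000 that is $238,450.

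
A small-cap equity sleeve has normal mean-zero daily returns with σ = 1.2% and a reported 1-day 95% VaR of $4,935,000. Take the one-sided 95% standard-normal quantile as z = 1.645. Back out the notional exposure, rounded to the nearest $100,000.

VaR as a fraction of value: z·σ = 1.645 × 1.2% = 1.974%.
Position = $4,935,000 / 0.01974 = $250,000,000.

$250,000,000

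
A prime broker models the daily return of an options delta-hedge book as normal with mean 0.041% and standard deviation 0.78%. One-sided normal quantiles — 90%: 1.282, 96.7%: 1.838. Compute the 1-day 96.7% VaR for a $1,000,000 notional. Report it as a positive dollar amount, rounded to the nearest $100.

VaR = −μ + z·σ = −(0.041%) + 1.838 × 0.78% = 1.393%.
On $1,000,000: 0.01393 × $1,000,000 = $13,930.

$13,900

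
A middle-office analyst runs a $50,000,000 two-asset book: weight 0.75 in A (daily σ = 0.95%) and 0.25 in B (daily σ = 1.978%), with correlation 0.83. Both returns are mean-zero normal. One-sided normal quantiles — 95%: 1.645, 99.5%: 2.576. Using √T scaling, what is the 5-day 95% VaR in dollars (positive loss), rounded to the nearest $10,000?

$2,130,000

σ_p = √(0.75²·0.95² + 0.25²·1.978² + 2·0.83·0.75·0.25·0.95·1.978) = 1.156%.
σ_{5d} = 1.156% × √5 = 2.585%.
VaR = 1.645 × 2.585% = 4.252%; on $50,000,000 that is $2,126,000.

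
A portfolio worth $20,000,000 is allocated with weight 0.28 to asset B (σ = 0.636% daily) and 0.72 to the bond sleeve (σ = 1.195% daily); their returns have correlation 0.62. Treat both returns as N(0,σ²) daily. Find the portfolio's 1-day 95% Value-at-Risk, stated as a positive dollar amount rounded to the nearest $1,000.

$323,000

σ_p² = 0.28²·0.636² + 0.72²·1.195² + 2·0.62·0.28·0.72·0.636·1.195 = 0.9620 (%²).
σ_p = √0.9620 = 0.981%.
At 95%, z = 1.645.
VaR = 1.645 × 0.981% = 1.614%; on $20,000,000 that is $322,800.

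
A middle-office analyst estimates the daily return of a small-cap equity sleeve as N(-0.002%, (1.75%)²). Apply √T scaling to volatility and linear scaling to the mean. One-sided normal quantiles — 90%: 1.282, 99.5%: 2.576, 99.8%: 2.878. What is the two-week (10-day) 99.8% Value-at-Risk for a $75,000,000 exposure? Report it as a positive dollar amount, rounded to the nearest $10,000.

σ_{10d} = 1.75% × √10 = 5.534%; μ_{10d} = 10 × -0.002% = -0.020%.
VaR = −(-0.020%) + 2.878 × 5.534% = 15.947%.
On $75,000,000: 0.15947 × $75,000,000 = $11,960,250.

$11,960,000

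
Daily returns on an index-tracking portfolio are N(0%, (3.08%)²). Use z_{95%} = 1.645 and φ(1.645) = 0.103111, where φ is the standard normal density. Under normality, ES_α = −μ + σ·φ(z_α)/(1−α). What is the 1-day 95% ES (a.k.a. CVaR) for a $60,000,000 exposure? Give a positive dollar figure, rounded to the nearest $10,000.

Tail multiplier: φ(z)/(1−α) = 0.103111 / 0.05 = 2.062.
ES = 3.08% × 2.062 = 6.351%.
On $60,000,000: 0.06351 × $60,000,000 = $3,810,600.

$3,810,000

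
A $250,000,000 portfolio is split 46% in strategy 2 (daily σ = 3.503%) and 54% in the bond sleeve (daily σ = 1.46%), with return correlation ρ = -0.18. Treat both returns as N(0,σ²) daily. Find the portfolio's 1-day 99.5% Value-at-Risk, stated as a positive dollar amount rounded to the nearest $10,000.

σ_p² = 0.46²·3.503² + 0.54²·1.46² + 2·-0.18·0.46·0.54·3.503·1.46 = 2.7608 (%²).
σ_p = √2.7608 = 1.662%.
At 99.5%, z = 2.576.
VaR = 2.576 × 1.662% = 4.281%; on $250,000,000 that is $10,702,500.

$10,700,000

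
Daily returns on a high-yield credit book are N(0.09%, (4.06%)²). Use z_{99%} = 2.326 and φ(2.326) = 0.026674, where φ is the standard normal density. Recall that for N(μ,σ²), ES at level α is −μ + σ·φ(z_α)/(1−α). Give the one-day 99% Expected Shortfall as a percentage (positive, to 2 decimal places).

Tail multiplier: φ(z)/(1−α) = 0.026674 / 0.01 = 2.667.
ES = −(0.09%) + 4.06% × 2.667 = 10.738%.

10.74%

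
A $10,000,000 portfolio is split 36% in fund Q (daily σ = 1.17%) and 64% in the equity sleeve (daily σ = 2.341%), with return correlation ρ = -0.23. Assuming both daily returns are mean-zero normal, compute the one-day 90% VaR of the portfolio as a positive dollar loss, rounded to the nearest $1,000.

$187,000

σ_p² = 0.36²·1.17² + 0.64²·2.341² + 2·-0.23·0.36·0.64·1.17·2.341 = 2.1318 (%²).
σ_p = √2.1318 = 1.460%.
At 90%, z = 1.282.
VaR = 1.282 × 1.460% = 1.872%; on $10,000,000 that is $187,200.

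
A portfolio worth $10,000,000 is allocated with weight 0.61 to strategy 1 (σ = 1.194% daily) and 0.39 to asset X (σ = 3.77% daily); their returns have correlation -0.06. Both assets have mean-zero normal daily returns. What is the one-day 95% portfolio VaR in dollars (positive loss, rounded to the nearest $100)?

$263,400

σ_p² = 0.61²·1.194² + 0.39²·3.77² + 2·-0.06·0.61·0.39·1.194·3.77 = 2.5638 (%²).
σ_p = √2.5638 = 1.601%.
At 95%, z = 1.645.
VaR = 1.645 × 1.601% = 2.634%; on $10,000,000 that is $263,400.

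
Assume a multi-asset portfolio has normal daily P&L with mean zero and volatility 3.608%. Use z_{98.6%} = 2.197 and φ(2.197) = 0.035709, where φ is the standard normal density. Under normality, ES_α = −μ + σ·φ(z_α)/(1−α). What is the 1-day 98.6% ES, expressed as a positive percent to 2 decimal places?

Tail multiplier: φ(z)/(1−α) = 0.035709 / 0.014 = 2.551.
ES = 3.608% × 2.551 = 9.204%.

9.20%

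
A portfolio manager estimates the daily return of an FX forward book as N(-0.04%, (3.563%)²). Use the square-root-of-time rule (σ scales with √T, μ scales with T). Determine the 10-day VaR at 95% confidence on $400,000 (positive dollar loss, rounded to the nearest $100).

At 95%, z = 1.645.
σ_{10d} = 3.563% × √10 = 11.267%; μ_{10d} = 10 × -0.04% = -0.400%.
VaR = −(-0.400%) + 1.645 × 11.267% = 18.934%.
On $400,000: 0.18934 × $400,000 = $75,736.

$75,700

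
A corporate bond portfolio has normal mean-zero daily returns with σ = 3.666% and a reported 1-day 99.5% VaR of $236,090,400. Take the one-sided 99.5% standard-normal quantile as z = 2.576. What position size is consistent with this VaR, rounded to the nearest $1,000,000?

VaR as a fraction of value: z·σ = 2.576 × 3.666% = 9.44362%.
Position = $236,090,400 / 0.0944362 = $2,500,000,000.

$2,500,000,000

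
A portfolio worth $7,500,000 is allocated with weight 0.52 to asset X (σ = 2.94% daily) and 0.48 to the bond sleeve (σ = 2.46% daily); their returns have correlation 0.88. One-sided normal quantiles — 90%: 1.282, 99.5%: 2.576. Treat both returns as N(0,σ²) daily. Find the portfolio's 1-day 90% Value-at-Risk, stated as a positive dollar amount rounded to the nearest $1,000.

σ_p² = 0.52²·2.94² + 0.48²·2.46² + 2·0.88·0.52·0.48·2.94·2.46 = 6.9087 (%²).
σ_p = √6.9087 = 2.628%.
VaR = 1.282 × 2.628% = 3.369%; on $7,500,000 that is $252,675.

$253,000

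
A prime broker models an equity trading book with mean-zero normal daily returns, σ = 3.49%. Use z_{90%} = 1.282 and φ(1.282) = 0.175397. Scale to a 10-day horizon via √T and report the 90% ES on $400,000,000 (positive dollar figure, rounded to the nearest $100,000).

σ_{10d} = 3.49% × √10 = 11.036%.
ES multiplier = φ(z)/(1−α) = 0.175397/0.1 = 1.754.
ES = 11.036% × 1.754 = 19.357%; on $400,000,000: $77,428,000.

$77,400,000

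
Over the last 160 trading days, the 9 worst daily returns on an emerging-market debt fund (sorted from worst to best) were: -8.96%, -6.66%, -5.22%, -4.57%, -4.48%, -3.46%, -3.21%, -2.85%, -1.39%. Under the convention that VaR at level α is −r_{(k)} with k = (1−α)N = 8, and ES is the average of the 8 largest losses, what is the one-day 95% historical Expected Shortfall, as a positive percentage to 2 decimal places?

The 8 worst returns sum to -39.41%.
ES = −(-39.41%) / 8 = 4.92625% ≈ 4.93%.

4.93%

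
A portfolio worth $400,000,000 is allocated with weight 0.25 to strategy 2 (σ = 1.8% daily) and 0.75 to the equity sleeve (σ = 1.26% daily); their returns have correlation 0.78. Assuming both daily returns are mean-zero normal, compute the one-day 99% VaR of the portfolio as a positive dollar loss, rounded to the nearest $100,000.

$12,300,000

σ_p² = 0.25²·1.8² + 0.75²·1.26² + 2·0.78·0.25·0.75·1.8·1.26 = 1.7589 (%²).
σ_p = √1.7589 = 1.326%.
At 99%, z = 2.326.
VaR = 2.326 × 1.326% = 3.084%; on $400,000,000 that is $12,336,000.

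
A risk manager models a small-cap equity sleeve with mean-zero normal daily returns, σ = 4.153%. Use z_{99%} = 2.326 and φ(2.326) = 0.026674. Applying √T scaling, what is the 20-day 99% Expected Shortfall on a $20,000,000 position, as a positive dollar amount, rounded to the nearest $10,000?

$9,910,000

σ_{20d} = 4.153% × √20 = 18.573%.
ES multiplier = φ(z)/(1−α) = 0.026674/0.01 = 2.667.
ES = 18.573% × 2.667 = 49.534%; on $20,000,000: $9,906,800.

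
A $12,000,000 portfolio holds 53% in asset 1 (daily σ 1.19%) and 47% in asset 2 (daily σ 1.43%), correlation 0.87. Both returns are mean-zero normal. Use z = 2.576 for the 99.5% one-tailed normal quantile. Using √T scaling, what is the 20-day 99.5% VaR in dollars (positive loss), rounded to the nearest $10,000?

$1,740,000

σ_p = √(0.53²·1.19² + 0.47²·1.43² + 2·0.87·0.53·0.47·1.19·1.43) = 1.260%.
σ_{20d} = 1.260% × √20 = 5.635%.
VaR = 2.576 × 5.635% = 14.516%; on $12,000,000 that is $1,741,920.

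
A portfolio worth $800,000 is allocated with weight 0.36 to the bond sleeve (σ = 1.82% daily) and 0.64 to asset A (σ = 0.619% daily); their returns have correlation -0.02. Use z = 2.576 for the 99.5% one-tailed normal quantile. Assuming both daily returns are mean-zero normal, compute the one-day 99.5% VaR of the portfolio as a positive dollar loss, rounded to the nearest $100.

σ_p² = 0.36²·1.82² + 0.64²·0.619² + 2·-0.02·0.36·0.64·1.82·0.619 = 0.5758 (%²).
σ_p = √0.5758 = 0.759%.
VaR = 2.576 × 0.759% = 1.955%; on $800,000 that is $15,640.

$15,600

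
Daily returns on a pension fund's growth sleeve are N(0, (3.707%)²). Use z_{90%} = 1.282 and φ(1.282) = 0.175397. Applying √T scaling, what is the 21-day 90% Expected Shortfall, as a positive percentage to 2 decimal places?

σ_{21d} = 3.707% × √21 = 16.988%.
ES multiplier = φ(z)/(1−α) = 0.175397/0.1 = 1.754.
ES = 16.988% × 1.754 = 29.797%.

29.80%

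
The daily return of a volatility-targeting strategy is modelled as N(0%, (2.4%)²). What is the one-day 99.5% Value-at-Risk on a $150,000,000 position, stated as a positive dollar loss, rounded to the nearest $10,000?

At 99.5% one-sided, z = 2.576.
VaR = z·σ = 2.576 × 2.4% = 6.182%.
On $150,000,000: 0.06182 × $150,000,000 = $9,273,000.

$9,270,000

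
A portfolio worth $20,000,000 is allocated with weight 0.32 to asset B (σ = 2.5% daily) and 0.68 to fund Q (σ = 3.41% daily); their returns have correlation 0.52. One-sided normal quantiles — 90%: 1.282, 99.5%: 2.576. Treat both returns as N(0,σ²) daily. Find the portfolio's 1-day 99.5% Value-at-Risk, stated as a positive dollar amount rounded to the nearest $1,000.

σ_p² = 0.32²·2.5² + 0.68²·3.41² + 2·0.52·0.32·0.68·2.5·3.41 = 7.9461 (%²).
σ_p = √7.9461 = 2.819%.
VaR = 2.576 × 2.819% = 7.262%; on $20,000,000 that is $1,452,400.

$1,452,000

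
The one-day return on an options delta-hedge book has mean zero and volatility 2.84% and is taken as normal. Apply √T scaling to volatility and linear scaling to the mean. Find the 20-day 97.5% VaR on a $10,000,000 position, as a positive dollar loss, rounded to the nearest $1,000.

At 97.5%, z = 1.960.
σ_{20d} = 2.84% × √20 = 12.701%.
VaR = 1.960 × 12.701% = 24.894%.
On $10,000,000: 0.24894 × $10,000,000 = $2,489,400.

$2,489,000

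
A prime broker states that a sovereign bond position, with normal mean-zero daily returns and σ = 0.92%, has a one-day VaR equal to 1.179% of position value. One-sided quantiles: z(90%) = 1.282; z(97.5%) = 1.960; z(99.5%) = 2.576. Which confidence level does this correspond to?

Implied z = VaR/σ = 1.179 / 0.92 = 1.282.
This matches z(90%) = 1.282.

90%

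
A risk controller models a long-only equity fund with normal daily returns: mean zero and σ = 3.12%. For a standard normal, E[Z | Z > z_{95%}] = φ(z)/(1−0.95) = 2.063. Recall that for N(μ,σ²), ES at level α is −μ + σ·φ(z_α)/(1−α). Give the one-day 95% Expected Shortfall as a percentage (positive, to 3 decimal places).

6.437%

ES = 3.12% × 2.063 = 6.437%.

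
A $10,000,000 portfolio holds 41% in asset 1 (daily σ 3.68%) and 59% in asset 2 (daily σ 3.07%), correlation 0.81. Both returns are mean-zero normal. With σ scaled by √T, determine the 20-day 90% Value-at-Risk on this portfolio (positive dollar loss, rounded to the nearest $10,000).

$1,810,000

σ_p = √(0.41²·3.68² + 0.59²·3.07² + 2·0.81·0.41·0.59·3.68·3.07) = 3.160%.
σ_{20d} = 3.160% × √20 = 14.132%.
z(90%) = 1.282.
VaR = 1.282 × 14.132% = 18.117%; on $10,000,000 that is $1,811,700.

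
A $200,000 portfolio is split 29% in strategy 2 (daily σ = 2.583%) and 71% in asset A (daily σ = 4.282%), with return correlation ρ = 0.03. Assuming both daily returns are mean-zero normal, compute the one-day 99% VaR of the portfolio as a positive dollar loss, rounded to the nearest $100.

σ_p² = 0.29²·2.583² + 0.71²·4.282² + 2·0.03·0.29·0.71·2.583·4.282 = 9.9407 (%²).
σ_p = √9.9407 = 3.153%.
At 99%, z = 2.326.
VaR = 2.326 × 3.153% = 7.334%; on $200,000 that is $14,668.

$14,700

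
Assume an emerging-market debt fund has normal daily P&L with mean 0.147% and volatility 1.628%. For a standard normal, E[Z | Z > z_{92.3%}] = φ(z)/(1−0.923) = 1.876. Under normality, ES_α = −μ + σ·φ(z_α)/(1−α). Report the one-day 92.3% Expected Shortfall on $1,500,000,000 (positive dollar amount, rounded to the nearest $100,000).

$43,600,000

ES = −(0.147%) + 1.628% × 1.876 = 2.907%.
On $1,500,000,000: 0.02907 × $1,500,000,000 = $43,605,000.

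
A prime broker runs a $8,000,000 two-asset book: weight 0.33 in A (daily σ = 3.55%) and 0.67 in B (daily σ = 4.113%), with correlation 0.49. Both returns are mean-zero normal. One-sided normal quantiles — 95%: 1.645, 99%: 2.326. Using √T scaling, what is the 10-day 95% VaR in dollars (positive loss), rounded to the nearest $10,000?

σ_p = √(0.33²·3.55² + 0.67²·4.113² + 2·0.49·0.33·0.67·3.55·4.113) = 3.483%.
σ_{10d} = 3.483% × √10 = 11.014%.
VaR = 1.645 × 11.014% = 18.118%; on $8,000,000 that is $1,449,440.

$1,450,000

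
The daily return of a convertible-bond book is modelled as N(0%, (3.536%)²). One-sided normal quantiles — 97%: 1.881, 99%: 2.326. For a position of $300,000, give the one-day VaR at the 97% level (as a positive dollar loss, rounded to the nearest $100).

VaR = z·σ = 1.881 × 3.536% = 6.651%.
On $300,000: 0.06651 × $300,000 = $19,953.

$20,000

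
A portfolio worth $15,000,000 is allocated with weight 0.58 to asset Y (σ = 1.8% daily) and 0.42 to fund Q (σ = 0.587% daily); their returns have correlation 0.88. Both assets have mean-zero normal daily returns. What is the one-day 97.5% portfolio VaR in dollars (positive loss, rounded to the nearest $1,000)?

$372,000

σ_p² = 0.58²·1.8² + 0.42²·0.587² + 2·0.88·0.58·0.42·1.8·0.587 = 1.6037 (%²).
σ_p = √1.6037 = 1.266%.
At 97.5%, z = 1.960.
VaR = 1.960 × 1.266% = 2.481%; on $15,000,000 that is $372,150.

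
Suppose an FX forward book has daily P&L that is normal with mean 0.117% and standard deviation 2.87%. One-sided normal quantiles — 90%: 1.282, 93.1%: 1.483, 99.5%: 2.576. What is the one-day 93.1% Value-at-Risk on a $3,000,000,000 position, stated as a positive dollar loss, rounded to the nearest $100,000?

VaR = −μ + z·σ = −(0.117%) + 1.483 × 2.87% = 4.139%.
On $3,000,000,000: 0.04139 × $3,000,000,000 = $124,170,000.

$124,200,000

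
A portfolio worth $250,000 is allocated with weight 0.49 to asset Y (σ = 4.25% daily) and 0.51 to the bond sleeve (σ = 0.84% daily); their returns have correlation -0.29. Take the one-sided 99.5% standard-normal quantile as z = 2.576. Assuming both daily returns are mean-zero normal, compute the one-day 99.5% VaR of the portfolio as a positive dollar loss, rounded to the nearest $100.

σ_p² = 0.49²·4.25² + 0.51²·0.84² + 2·-0.29·0.49·0.51·4.25·0.84 = 4.0029 (%²).
σ_p = √4.0029 = 2.001%.
VaR = 2.576 × 2.001% = 5.155%; on $250,000 that is $12,888.

$12,900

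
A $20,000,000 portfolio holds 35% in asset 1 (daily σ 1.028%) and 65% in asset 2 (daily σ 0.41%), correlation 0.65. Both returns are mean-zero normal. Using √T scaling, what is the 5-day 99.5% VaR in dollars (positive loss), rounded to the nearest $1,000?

σ_p = √(0.35²·1.028² + 0.65²·0.41² + 2·0.65·0.35·0.65·1.028·0.41) = 0.570%.
σ_{5d} = 0.570% × √5 = 1.275%.
z(99.5%) = 2.576.
VaR = 2.576 × 1.275% = 3.284%; on $20,000,000 that is $656,800.

$657,000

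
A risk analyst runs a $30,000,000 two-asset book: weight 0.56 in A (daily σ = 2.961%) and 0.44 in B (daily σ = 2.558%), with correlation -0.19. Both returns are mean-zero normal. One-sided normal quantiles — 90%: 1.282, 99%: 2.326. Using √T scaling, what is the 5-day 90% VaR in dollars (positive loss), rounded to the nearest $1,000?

σ_p = √(0.56²·2.961² + 0.44²·2.558² + 2·-0.19·0.56·0.44·2.961·2.558) = 1.819%.
σ_{5d} = 1.819% × √5 = 4.067%.
VaR = 1.282 × 4.067% = 5.214%; on $30,000,000 that is $1,564,200.

$1,564,000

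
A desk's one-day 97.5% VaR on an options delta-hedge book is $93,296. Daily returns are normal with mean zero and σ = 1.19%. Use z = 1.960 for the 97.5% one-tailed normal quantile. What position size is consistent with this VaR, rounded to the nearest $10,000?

VaR as a fraction of value: z·σ = 1.960 × 1.19% = 2.3324%.
Position = $93,296 / 0.023324 = $4,000,000.

$4,000,000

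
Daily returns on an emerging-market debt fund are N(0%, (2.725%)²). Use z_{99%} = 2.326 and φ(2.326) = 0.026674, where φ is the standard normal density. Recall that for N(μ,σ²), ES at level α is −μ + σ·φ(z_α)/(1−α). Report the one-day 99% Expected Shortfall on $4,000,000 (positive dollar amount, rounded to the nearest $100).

Tail multiplier: φ(z)/(1−α) = 0.026674 / 0.01 = 2.667.
ES = 2.725% × 2.667 = 7.268%.
On $4,000,000: 0.07268 × $4,000,000 = $290,720.

$290,700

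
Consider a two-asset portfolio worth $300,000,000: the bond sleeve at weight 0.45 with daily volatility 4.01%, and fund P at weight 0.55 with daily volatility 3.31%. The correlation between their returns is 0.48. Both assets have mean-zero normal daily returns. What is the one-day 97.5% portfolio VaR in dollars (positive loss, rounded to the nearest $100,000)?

$18,300,000

σ_p² = 0.45²·4.01² + 0.55²·3.31² + 2·0.48·0.45·0.55·4.01·3.31 = 9.7241 (%²).
σ_p = √9.7241 = 3.118%.
At 97.5%, z = 1.960.
VaR = 1.960 × 3.118% = 6.111%; on $300,000,000 that is $18,333,000.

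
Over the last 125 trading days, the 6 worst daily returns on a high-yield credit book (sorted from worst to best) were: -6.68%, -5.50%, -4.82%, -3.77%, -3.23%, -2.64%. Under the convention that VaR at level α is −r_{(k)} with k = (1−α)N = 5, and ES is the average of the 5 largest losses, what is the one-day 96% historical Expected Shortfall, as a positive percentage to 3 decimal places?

The 5 worst returns sum to -24.00%.
ES = −(-24.00%) / 5 = 4.8% ≈ 4.800%.

4.800%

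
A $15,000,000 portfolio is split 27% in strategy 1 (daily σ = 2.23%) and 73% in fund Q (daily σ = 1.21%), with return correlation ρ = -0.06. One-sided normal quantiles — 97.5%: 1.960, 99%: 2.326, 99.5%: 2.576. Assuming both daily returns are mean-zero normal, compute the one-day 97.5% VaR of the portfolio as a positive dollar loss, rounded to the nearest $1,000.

σ_p² = 0.27²·2.23² + 0.73²·1.21² + 2·-0.06·0.27·0.73·2.23·1.21 = 1.0789 (%²).
σ_p = √1.0789 = 1.039%.
VaR = 1.960 × 1.039% = 2.036%; on $15,000,000 that is $305,400.

$305,000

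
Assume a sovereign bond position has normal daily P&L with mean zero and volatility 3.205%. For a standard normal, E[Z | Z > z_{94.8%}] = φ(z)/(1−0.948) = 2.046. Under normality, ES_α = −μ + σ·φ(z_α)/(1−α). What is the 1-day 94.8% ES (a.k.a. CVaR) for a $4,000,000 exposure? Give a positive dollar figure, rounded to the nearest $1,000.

$262,000

ES = 3.205% × 2.046 = 6.557%.
On $4,000,000: 0.06557 × $4,000,000 = $262,280.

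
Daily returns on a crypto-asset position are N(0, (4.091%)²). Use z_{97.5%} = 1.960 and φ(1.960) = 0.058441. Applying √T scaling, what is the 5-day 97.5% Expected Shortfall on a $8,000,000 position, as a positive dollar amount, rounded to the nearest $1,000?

$1,711,000

σ_{5d} = 4.091% × √5 = 9.148%.
ES multiplier = φ(z)/(1−α) = 0.058441/0.025 = 2.338.
ES = 9.148% × 2.338 = 21.388%; on $8,000,000: $1,711,040.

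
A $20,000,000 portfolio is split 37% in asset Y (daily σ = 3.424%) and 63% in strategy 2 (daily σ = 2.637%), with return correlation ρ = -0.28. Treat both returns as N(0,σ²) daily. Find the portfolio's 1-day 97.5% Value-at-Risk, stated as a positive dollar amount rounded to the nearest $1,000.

σ_p² = 0.37²·3.424² + 0.63²·2.637² + 2·-0.28·0.37·0.63·3.424·2.637 = 3.1863 (%²).
σ_p = √3.1863 = 1.785%.
At 97.5%, z = 1.960.
VaR = 1.960 × 1.785% = 3.499%; on $20,000,000 that is $699,800.

$700,000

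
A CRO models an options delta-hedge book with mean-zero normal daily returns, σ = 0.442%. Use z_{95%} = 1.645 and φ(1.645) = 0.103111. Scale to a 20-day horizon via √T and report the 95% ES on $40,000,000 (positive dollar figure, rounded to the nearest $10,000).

$1,630,000

σ_{20d} = 0.442% × √20 = 1.977%.
ES multiplier = φ(z)/(1−α) = 0.103111/0.05 = 2.062.
ES = 1.977% × 2.062 = 4.077%; on $40,000,000: $1,630,800.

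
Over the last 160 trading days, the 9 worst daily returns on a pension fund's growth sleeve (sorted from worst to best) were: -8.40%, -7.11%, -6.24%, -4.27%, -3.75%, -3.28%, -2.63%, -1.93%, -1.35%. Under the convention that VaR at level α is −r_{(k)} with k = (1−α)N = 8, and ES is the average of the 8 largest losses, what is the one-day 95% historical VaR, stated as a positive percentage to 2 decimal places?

k = 8; the 8th lowest return is -1.93%, so VaR = 1.93%.

1.93%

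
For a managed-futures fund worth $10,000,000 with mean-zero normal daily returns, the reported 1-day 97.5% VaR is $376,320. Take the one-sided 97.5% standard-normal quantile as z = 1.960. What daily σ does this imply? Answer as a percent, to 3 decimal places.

1.920%

VaR as a fraction: $376,320 / $10,000,000 = 3.763%.
σ = VaR / z = 3.763% / 1.960 = 1.920%.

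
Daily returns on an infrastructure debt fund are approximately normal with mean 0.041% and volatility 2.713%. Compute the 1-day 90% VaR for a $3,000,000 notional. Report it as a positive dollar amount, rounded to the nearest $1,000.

$103,000

At 90% one-sided, z = 1.282.
VaR = −μ + z·σ = −(0.041%) + 1.282 × 2.713% = 3.437%.
On $3,000,000: 0.03437 × $3,000,000 = $103,110.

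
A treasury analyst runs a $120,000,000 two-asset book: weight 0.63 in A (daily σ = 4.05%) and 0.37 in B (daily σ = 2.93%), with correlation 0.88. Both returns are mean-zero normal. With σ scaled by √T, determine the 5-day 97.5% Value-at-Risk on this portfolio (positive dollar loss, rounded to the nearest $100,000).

σ_p = √(0.63²·4.05² + 0.37²·2.93² + 2·0.88·0.63·0.37·4.05·2.93) = 3.543%.
σ_{5d} = 3.543% × √5 = 7.922%.
z(97.5%) = 1.960.
VaR = 1.960 × 7.922% = 15.527%; on $120,000,000 that is $18,632,400.

$18,600,000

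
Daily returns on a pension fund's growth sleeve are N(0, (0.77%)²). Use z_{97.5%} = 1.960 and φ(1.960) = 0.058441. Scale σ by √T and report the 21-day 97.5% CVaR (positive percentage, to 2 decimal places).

8.25%

σ_{21d} = 0.77% × √21 = 3.529%.
ES multiplier = φ(z)/(1−α) = 0.058441/0.025 = 2.338.
ES = 3.529% × 2.338 = 8.251%.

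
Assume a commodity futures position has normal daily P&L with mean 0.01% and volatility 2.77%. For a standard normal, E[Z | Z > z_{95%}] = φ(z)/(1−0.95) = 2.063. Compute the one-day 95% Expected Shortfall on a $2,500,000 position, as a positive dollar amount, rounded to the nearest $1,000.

ES = −(0.01%) + 2.77% × 2.063 = 5.705%.
On $2,500,000: 0.05705 × $2,500,000 = $142,625.

$143,000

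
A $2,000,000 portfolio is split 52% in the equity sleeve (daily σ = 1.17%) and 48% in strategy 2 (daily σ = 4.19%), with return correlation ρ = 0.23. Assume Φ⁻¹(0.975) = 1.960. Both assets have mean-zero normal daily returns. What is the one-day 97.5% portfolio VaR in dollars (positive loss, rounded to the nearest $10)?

$87,460

σ_p² = 0.52²·1.17² + 0.48²·4.19² + 2·0.23·0.52·0.48·1.17·4.19 = 4.9779 (%²).
σ_p = √4.9779 = 2.231%.
VaR = 1.960 × 2.231% = 4.373%; on $2,000,000 that is $87,460.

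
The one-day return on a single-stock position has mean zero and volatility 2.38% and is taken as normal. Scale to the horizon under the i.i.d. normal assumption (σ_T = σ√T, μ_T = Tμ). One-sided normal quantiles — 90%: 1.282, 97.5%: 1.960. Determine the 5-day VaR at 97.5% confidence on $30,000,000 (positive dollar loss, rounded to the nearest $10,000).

σ_{5d} = 2.38% × √5 = 5.322%.
VaR = 1.960 × 5.322% = 10.431%.
On $30,000,000: 0.10431 × $30,000,000 = $3,129,300.

$3,130,000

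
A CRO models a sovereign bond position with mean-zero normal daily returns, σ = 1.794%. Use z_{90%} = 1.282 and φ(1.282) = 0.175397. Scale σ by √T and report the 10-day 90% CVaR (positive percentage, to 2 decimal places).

σ_{10d} = 1.794% × √10 = 5.673%.
ES multiplier = φ(z)/(1−α) = 0.175397/0.1 = 1.754.
ES = 5.673% × 1.754 = 9.950%.

9.95%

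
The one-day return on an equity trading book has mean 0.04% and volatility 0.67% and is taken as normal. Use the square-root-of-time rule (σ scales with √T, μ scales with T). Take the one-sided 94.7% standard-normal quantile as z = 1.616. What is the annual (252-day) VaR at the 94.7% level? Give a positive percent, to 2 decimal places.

σ_{252d} = 0.67% × √252 = 10.636%; μ_{252d} = 252 × 0.04% = 10.080%.
VaR = −(10.080%) + 1.616 × 10.636% = 7.108%.

7.11%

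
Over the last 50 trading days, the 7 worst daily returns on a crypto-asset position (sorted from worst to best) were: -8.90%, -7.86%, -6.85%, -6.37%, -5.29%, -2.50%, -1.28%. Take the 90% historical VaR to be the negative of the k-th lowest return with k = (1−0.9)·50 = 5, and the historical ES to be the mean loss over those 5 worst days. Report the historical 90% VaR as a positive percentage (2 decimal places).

5.29%

k = 5; the 5th lowest return is -5.29%, so VaR = 5.29%.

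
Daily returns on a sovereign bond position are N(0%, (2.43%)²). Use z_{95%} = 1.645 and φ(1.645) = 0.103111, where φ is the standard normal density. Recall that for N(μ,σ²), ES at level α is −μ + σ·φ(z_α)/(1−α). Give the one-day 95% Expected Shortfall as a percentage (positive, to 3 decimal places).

5.011%

Tail multiplier: φ(z)/(1−α) = 0.103111 / 0.05 = 2.062.
ES = 2.43% × 2.062 = 5.011%.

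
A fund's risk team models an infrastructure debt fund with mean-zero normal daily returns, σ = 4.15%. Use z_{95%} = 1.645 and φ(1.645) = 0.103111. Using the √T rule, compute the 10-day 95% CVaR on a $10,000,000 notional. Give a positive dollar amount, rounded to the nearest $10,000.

σ_{10d} = 4.15% × √10 = 13.123%.
ES multiplier = φ(z)/(1−α) = 0.103111/0.05 = 2.062.
ES = 13.123% × 2.062 = 27.060%; on $10,000,000: $2,706,000.

$2,710,000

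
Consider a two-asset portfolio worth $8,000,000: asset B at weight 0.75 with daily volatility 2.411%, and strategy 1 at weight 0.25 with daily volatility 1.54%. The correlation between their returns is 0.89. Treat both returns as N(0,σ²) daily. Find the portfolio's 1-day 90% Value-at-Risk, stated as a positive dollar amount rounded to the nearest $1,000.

σ_p² = 0.75²·2.411² + 0.25²·1.54² + 2·0.89·0.75·0.25·2.411·1.54 = 4.6572 (%²).
σ_p = √4.6572 = 2.158%.
At 90%, z = 1.282.
VaR = 1.282 × 2.158% = 2.767%; on $8,000,000 that is $221,360.

$221,000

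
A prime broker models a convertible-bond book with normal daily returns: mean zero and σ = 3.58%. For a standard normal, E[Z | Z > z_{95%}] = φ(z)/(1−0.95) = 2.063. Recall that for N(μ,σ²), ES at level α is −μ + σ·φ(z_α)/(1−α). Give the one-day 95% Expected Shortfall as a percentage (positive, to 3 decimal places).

7.386%

ES = 3.58% × 2.063 = 7.386%.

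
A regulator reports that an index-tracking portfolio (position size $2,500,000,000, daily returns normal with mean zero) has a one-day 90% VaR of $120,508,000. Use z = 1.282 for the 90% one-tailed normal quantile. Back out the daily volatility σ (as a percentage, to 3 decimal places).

3.760%

VaR as a fraction: $120,508,000 / $2,500,000,000 = 4.820%.
σ = VaR / z = 4.820% / 1.282 = 3.760%.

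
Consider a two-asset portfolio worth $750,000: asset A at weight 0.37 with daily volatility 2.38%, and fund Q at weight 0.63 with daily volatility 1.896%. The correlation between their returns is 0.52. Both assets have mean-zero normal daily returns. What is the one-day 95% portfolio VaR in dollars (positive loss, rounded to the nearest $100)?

$22,400

σ_p² = 0.37²·2.38² + 0.63²·1.896² + 2·0.52·0.37·0.63·2.38·1.896 = 3.2962 (%²).
σ_p = √3.2962 = 1.816%.
At 95%, z = 1.645.
VaR = 1.645 × 1.816% = 2.987%; on $750,000 that is $22,402.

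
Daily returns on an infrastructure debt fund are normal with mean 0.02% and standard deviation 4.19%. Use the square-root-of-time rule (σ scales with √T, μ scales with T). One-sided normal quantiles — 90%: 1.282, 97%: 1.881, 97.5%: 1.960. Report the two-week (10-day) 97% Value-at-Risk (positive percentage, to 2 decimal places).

σ_{10d} = 4.19% × √10 = 13.250%; μ_{10d} = 10 × 0.02% = 0.200%.
VaR = −(0.200%) + 1.881 × 13.250% = 24.723%.

24.72%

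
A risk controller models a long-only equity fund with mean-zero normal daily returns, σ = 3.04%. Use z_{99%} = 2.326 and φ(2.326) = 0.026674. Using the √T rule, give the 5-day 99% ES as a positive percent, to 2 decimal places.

σ_{5d} = 3.04% × √5 = 6.798%.
ES multiplier = φ(z)/(1−α) = 0.026674/0.01 = 2.667.
ES = 6.798% × 2.667 = 18.130%.

18.13%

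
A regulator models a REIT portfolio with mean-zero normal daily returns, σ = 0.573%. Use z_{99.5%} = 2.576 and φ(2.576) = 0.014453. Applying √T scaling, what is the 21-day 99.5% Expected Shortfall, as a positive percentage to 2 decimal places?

σ_{21d} = 0.573% × √21 = 2.626%.
ES multiplier = φ(z)/(1−α) = 0.014453/0.005 = 2.891.
ES = 2.626% × 2.891 = 7.592%.

7.59%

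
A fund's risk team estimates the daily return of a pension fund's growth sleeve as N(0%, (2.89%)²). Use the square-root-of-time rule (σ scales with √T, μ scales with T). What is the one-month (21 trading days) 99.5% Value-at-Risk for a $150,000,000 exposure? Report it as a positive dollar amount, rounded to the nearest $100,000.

At 99.5%, z = 2.576.
σ_{21d} = 2.89% × √21 = 13.244%.
VaR = 2.576 × 13.244% = 34.117%.
On $150,000,000: 0.34117 × $150,000,000 = $51,175,500.

$51,200,000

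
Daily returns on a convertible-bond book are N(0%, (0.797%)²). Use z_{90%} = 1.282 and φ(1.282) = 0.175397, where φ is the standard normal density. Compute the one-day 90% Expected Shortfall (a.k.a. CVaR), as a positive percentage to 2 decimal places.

1.40%

Tail multiplier: φ(z)/(1−α) = 0.175397 / 0.1 = 1.754.
ES = 0.797% × 1.754 = 1.398%.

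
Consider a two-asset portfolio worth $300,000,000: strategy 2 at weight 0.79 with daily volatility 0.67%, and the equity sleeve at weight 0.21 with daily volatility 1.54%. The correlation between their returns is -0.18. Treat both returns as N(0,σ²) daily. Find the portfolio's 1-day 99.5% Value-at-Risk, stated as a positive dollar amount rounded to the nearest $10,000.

σ_p² = 0.79²·0.67² + 0.21²·1.54² + 2·-0.18·0.79·0.21·0.67·1.54 = 0.3231 (%²).
σ_p = √0.3231 = 0.568%.
At 99.5%, z = 2.576.
VaR = 2.576 × 0.568% = 1.463%; on $300,000,000 that is $4,389,000.

$4,390,000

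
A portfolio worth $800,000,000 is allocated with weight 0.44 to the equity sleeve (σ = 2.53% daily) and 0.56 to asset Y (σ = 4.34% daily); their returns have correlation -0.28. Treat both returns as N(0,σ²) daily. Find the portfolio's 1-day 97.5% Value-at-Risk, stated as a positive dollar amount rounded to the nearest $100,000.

σ_p² = 0.44²·2.53² + 0.56²·4.34² + 2·-0.28·0.44·0.56·2.53·4.34 = 5.6310 (%²).
σ_p = √5.6310 = 2.373%.
At 97.5%, z = 1.960.
VaR = 1.960 × 2.373% = 4.651%; on $800,000,000 that is $37,208,000.

$37,200,000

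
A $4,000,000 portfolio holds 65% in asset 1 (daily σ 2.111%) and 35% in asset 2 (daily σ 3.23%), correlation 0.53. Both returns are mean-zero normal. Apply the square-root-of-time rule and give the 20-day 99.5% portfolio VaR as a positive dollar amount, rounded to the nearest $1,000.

σ_p = √(0.65²·2.111² + 0.35²·3.23² + 2·0.53·0.65·0.35·2.111·3.23) = 2.192%.
σ_{20d} = 2.192% × √20 = 9.803%.
z(99.5%) = 2.576.
VaR = 2.576 × 9.803% = 25.253%; on $4,000,000 that is $1,010,120.

$1,010,000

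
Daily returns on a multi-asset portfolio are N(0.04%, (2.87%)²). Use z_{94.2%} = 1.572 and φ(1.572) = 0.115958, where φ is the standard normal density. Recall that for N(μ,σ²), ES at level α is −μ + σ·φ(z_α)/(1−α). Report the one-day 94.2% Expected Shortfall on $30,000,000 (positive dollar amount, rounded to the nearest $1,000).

Tail multiplier: φ(z)/(1−α) = 0.115958 / 0.058 = 1.999.
ES = −(0.04%) + 2.87% × 1.999 = 5.697%.
On $30,000,000: 0.05697 × $30,000,000 = $1,709,100.

$1,709,000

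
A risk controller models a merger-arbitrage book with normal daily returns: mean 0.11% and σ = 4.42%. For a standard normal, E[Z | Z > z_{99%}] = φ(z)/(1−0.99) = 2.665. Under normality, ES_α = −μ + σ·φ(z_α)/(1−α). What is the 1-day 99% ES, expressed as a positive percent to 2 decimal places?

11.67%

ES = −(0.11%) + 4.42% × 2.665 = 11.669%.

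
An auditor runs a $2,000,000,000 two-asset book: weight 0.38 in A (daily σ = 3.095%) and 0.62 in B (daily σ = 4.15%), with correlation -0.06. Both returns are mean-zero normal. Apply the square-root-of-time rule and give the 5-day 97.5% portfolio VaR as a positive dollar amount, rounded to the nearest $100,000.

$242,300,000

σ_p = √(0.38²·3.095² + 0.62²·4.15² + 2·-0.06·0.38·0.62·3.095·4.15) = 2.764%.
σ_{5d} = 2.764% × √5 = 6.180%.
z(97.5%) = 1.960.
VaR = 1.960 × 6.180% = 12.113%; on $2,000,000,000 that is $242,260,000.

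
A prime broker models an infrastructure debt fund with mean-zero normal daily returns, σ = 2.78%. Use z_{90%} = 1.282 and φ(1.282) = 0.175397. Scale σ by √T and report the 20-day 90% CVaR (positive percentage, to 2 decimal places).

σ_{20d} = 2.78% × √20 = 12.433%.
ES multiplier = φ(z)/(1−α) = 0.175397/0.1 = 1.754.
ES = 12.433% × 1.754 = 21.807%.

21.81%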